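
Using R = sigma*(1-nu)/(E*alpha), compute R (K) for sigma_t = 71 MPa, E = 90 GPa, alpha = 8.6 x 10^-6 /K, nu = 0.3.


Thermal shock resistance: R = sigma * (1 - nu) / (E * alpha)
  Numerator = 71 * (1 - 0.3) = 49.7
  Denominator = 90 * 1000 * (8.6 x 10^-6) = 0.774
  R = 49.7 / 0.774 = 64.2 K

64.2 K


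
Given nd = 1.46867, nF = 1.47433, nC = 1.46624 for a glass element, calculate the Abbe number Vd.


Abbe number formula: Vd = (nd - 1) / (nF - nC)
  nd - 1 = 1.46867 - 1 = 0.46867
  nF - nC = 1.47433 - 1.46624 = 0.00809
  Vd = 0.46867 / 0.00809 = 57.93

57.93


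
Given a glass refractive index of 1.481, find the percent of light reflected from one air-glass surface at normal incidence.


Fresnel reflectance at normal incidence:
  R = ((n - 1)/(n + 1))^2
  (n - 1)/(n + 1) = (1.481 - 1)/(1.481 + 1) = 0.193873
  R = 0.193873^2 = 0.0375867
  R(%) = 0.0375867 * 100 = 3.759%

3.759%


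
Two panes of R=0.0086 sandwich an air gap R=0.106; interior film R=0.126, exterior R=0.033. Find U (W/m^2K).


Total thermal resistance (series):
  R_total = R_in + R_glass + R_air + R_glass + R_out
  R_total = 0.126 + 0.0086 + 0.106 + 0.0086 + 0.033 = 0.2822 m^2K/W
U-value = 1 / R_total = 1 / 0.2822 = 3.544 W/m^2K

3.544 W/m^2K


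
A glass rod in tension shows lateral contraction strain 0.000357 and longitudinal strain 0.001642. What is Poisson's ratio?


Poisson's ratio: nu = lateral strain / axial strain
  nu = 0.000357 / 0.001642 = 0.2174

0.2174


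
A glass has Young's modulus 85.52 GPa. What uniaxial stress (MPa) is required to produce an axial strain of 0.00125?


Rearrange E = sigma / epsilon:
  sigma = E * epsilon
  E (MPa) = 85.52 * 1000 = 85520
  sigma = 85520 * 0.00125 = 106.9 MPa

106.9 MPa


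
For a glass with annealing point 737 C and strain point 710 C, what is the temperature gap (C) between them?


Gap = T_anneal - T_strain:
  gap = 737 - 710 = 27 C

27 C


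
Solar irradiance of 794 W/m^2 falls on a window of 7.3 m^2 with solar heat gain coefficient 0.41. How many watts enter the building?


Solar heat gain: Q = Area * SHGC * Irradiance
  Q = 7.3 * 0.41 * 794 = 2376.4 W

2376.4 W


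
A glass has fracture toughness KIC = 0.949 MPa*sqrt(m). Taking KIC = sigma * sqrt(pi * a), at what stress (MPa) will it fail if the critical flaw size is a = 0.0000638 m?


Rearrange KIC = sigma * sqrt(pi * a):
  sigma = KIC / sqrt(pi * a)
  sqrt(pi * 0.0000638) = 0.014157
  sigma = 0.949 / 0.014157 = 67.03 MPa

67.03 MPa


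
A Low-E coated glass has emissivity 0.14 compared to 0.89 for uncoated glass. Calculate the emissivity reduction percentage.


Percentage reduction = (1 - coated/uncoated) * 100
  Ratio = 0.14 / 0.89 = 0.1573
  Reduction = (1 - 0.1573) * 100 = 84.3%

84.3%


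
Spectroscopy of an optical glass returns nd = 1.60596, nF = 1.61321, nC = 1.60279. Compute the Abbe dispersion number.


Abbe number formula: Vd = (nd - 1) / (nF - nC)
  nd - 1 = 1.60596 - 1 = 0.60596
  nF - nC = 1.61321 - 1.60279 = 0.01042
  Vd = 0.60596 / 0.01042 = 58.15

58.15


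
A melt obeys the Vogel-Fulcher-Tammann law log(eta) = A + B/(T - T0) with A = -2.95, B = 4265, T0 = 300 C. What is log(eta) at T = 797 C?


VFT equation: log(eta) = A + B / (T - T0)
  T - T0 = 797 - 300 = 497
  B / (T - T0) = 4265 / 497 = 8.581
  log(eta) = -2.95 + 8.581 = 5.631

5.631


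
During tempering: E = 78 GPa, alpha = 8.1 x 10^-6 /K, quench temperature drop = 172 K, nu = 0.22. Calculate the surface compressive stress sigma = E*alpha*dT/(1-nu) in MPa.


Tempering stress: sigma = E * alpha * dT / (1 - nu)
  E (MPa) = 78 * 1000 = 78000
  Numerator = 78000 * (8.1 x 10^-6) * 172 = 108.6696
  Denominator = 1 - 0.22 = 0.78
  sigma = 108.6696 / 0.78 = 139.3 MPa

139.3 MPa


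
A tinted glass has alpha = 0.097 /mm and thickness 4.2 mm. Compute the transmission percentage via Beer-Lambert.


Beer-Lambert law: T = exp(-alpha * thickness)
  exponent = -0.097 * 4.2 = -0.4074
  T = exp(-0.4074) = 0.6654
  Percentage = 0.6654 * 100 = 66.54%

66.54%


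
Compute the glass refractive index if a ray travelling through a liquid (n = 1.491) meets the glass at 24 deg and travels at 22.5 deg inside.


Apply Snell's law: n1 * sin(theta1) = n2 * sin(theta2)
  n2 = n1 * sin(theta1) / sin(theta2)
  sin(24) = 0.406737
  sin(22.5) = 0.382683
  n2 = 1.491 * 0.406737 / 0.382683 = 1.5847

1.5847


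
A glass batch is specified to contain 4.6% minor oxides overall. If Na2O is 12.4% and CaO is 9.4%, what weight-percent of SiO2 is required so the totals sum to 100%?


Known pieces sum to 100%:
  SiO2 = 100 - (others + Na2O + CaO)
  SiO2 = 100 - (4.6 + 12.4 + 9.4) = 73.6%

73.6%


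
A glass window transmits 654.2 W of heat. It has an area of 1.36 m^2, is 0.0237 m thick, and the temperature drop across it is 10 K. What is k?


Fourier's law rearranged: k = Q * t / (A * dT)
  Numerator = 654.2 * 0.0237 = 15.50454
  Denominator = 1.36 * 10 = 13.6
  k = 15.50454 / 13.6 = 1.14 W/mK

1.14 W/mK


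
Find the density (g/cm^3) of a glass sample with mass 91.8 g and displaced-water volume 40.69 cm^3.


Use the definition of density:
  rho = mass / volume
  rho = 91.8 / 40.69 = 2.256 g/cm^3

2.256 g/cm^3


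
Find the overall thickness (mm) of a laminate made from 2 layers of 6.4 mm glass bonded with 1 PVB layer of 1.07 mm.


Total thickness = glass contribution + PVB contribution
  Glass: 2 * 6.4 = 12.8 mm
  PVB: 1 * 1.07 = 1.07 mm
  Total = 12.8 + 1.07 = 13.87 mm

13.87 mm


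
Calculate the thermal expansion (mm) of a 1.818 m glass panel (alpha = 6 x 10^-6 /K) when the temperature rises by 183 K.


Thermal expansion formula: dL = alpha * L0 * dT
  dL = (6 x 10^-6) * 1.818 * 183 = 0.00199616 m
Convert to mm: 0.00199616 * 1000 = 1.9962 mm

1.9962 mm


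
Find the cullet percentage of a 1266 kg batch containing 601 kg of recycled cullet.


Cullet ratio = (cullet mass / total batch mass) * 100
  Ratio = 601 / 1266 * 100 = 47.47%

47.47%


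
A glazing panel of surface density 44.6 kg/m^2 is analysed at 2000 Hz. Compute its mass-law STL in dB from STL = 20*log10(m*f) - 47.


Mass law: STL = 20 * log10(m * f) - 47
  m * f = 44.6 * 2000 = 89200
  log10(89200) = 4.95036
  STL = 20 * 4.95036 - 47 = 99.0072 - 47 = 52.0 dB

52.0 dB


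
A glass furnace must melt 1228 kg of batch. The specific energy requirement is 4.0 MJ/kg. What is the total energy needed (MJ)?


Total energy = mass * specific energy
  E = 1228 * 4.0 = 4912 MJ

4912 MJ


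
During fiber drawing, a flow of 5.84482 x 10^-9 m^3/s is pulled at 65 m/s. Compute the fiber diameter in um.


Cross-sectional area from continuity:
  A = Q / v = 5.84482 x 10^-9 / 65 = 8.992031 x 10^-11 m^2
Diameter from circular cross-section:
  d = sqrt(4A / pi) * 10^6 (m -> um)
  d = sqrt(4 * 8.992031 x 10^-11 / pi) * 10^6 = 10.7 um

10.7 um


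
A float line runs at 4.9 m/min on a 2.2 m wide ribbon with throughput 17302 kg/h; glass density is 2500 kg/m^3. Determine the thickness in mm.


Ribbon cross-section from mass balance:
  Volume rate = throughput / density = 17302 / 2500 = 6.9208 m^3/h
  thickness = volume rate / (speed * 60 * width), i.e.
  thickness = throughput / (60 * speed * width * density) * 1000
  thickness = 17302 / (60 * 4.9 * 2.2 * 2500) * 1000 = 10.7 mm

10.7 mm


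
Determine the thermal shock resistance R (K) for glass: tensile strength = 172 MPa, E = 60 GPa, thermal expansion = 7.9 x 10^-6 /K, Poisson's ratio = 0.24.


Thermal shock resistance: R = sigma * (1 - nu) / (E * alpha)
  Numerator = 172 * (1 - 0.24) = 130.72
  Denominator = 60 * 1000 * (7.9 x 10^-6) = 0.474
  R = 130.72 / 0.474 = 275.8 K

275.8 K


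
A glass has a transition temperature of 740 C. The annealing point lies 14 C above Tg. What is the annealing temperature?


The annealing temperature is Tg plus the offset:
  T_anneal = 740 + 14 = 754 C

754 C


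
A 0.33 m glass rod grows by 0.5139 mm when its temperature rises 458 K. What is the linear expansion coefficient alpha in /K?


Rearrange dL = alpha * L0 * dT for alpha:
  alpha = dL / (L0 * dT)
  alpha = (0.5139 / 1000) / (0.33 * 458) = 0.0000034 /K = 3.4 x 10^-6 /K

3.4 x 10^-6 /K


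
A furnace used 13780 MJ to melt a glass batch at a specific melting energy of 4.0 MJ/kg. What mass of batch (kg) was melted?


Rearrange E = m * s for m:
  m = E / s
  m = 13780 / 4.0 = 3445.0 kg

3445.0 kg


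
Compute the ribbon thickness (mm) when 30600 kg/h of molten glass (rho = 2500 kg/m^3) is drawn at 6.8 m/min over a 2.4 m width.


Ribbon cross-section from mass balance:
  Volume rate = throughput / density = 30600 / 2500 = 12.24 m^3/h
  thickness = volume rate / (speed * 60 * width), i.e.
  thickness = throughput / (60 * speed * width * density) * 1000
  thickness = 30600 / (60 * 6.8 * 2.4 * 2500) * 1000 = 12.5 mm

12.5 mm


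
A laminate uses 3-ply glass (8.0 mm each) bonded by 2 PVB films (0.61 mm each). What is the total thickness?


Total thickness = glass contribution + PVB contribution
  Glass: 3 * 8.0 = 24.0 mm
  PVB: 2 * 0.61 = 1.22 mm
  Total = 24.0 + 1.22 = 25.22 mm

25.22 mm


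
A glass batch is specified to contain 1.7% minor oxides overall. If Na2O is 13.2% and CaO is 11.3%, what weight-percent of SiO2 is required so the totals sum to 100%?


Known pieces sum to 100%:
  SiO2 = 100 - (others + Na2O + CaO)
  SiO2 = 100 - (1.7 + 13.2 + 11.3) = 73.8%

73.8%


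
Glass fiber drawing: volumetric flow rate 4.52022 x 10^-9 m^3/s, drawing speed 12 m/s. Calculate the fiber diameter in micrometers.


Cross-sectional area from continuity:
  A = Q / v = 4.52022 x 10^-9 / 12 = 3.76685 x 10^-10 m^2
Diameter from circular cross-section:
  d = sqrt(4A / pi) * 10^6 (m -> um)
  d = sqrt(4 * 3.76685 x 10^-10 / pi) * 10^6 = 21.9 um

21.9 um


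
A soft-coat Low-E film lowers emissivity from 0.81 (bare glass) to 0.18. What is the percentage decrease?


Percentage reduction = (1 - coated/uncoated) * 100
  Ratio = 0.18 / 0.81 = 0.2222
  Reduction = (1 - 0.2222) * 100 = 77.8%

77.8%


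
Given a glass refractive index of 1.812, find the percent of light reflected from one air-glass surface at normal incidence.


Fresnel reflectance at normal incidence:
  R = ((n - 1)/(n + 1))^2
  (n - 1)/(n + 1) = (1.812 - 1)/(1.812 + 1) = 0.288762
  R = 0.288762^2 = 0.0833835
  R(%) = 0.0833835 * 100 = 8.338%

8.338%


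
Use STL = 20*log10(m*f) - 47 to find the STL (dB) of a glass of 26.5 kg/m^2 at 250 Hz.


Mass law: STL = 20 * log10(m * f) - 47
  m * f = 26.5 * 250 = 6625
  log10(6625) = 3.82119
  STL = 20 * 3.82119 - 47 = 76.4238 - 47 = 29.4 dB

29.4 dB


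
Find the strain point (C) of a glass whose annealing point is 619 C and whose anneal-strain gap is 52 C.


Strain point = annealing point - difference:
  T_strain = 619 - 52 = 567 C

567 C


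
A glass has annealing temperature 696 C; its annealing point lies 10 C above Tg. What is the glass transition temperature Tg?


Rearrange T_anneal = Tg + offset for Tg:
  Tg = T_anneal - offset = 696 - 10 = 686 C

686 C


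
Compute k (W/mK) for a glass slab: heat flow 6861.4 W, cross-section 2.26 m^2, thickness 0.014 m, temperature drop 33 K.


Fourier's law rearranged: k = Q * t / (A * dT)
  Numerator = 6861.4 * 0.014 = 96.0596
  Denominator = 2.26 * 33 = 74.58
  k = 96.0596 / 74.58 = 1.288 W/mK

1.288 W/mK


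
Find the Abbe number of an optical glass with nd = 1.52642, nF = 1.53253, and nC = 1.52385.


Abbe number formula: Vd = (nd - 1) / (nF - nC)
  nd - 1 = 1.52642 - 1 = 0.52642
  nF - nC = 1.53253 - 1.52385 = 0.00868
  Vd = 0.52642 / 0.00868 = 60.65

60.65


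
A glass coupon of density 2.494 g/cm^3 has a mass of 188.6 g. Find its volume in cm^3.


Rearrange rho = m / V:
  V = m / rho
  V = 188.6 / 2.494 = 75.621 cm^3

75.621 cm^3


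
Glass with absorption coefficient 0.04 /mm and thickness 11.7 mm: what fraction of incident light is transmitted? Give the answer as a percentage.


Beer-Lambert law: T = exp(-alpha * thickness)
  exponent = -0.04 * 11.7 = -0.468
  T = exp(-0.468) = 0.6263
  Percentage = 0.6263 * 100 = 62.63%

62.63%


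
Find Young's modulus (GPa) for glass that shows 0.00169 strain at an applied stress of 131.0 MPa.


Young's modulus: E = stress / strain
  E = 131.0 MPa / 0.00169 = 77514.79 MPa
Convert to GPa: 77514.79 / 1000 = 77.51 GPa

77.51 GPa


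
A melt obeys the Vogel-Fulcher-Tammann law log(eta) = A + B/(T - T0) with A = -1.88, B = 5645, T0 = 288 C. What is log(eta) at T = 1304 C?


VFT equation: log(eta) = A + B / (T - T0)
  T - T0 = 1304 - 288 = 1016
  B / (T - T0) = 5645 / 1016 = 5.556
  log(eta) = -1.88 + 5.556 = 3.676

3.676


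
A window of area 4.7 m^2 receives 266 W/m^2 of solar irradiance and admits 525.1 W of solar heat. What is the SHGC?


Rearrange Q = Area * SHGC * Irradiance:
  SHGC = Q / (Area * Irradiance)
  SHGC = 525.1 / (4.7 * 266) = 0.42

0.42


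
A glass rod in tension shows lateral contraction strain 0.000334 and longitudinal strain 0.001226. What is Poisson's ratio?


Poisson's ratio: nu = lateral strain / axial strain
  nu = 0.000334 / 0.001226 = 0.2724

0.2724


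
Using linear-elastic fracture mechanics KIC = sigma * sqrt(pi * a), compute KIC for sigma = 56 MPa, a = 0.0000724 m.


Fracture toughness: KIC = sigma * sqrt(pi * a)
  pi * a = pi * 0.0000724 = 0.000227451
  sqrt(pi * a) = 0.015081
  KIC = 56 * 0.015081 = 0.845 MPa*sqrt(m)

0.845 MPa*sqrt(m)


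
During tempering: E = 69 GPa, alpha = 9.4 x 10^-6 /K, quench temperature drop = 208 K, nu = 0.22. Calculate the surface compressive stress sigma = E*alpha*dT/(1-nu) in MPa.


Tempering stress: sigma = E * alpha * dT / (1 - nu)
  E (MPa) = 69 * 1000 = 69000
  Numerator = 69000 * (9.4 x 10^-6) * 208 = 134.9088
  Denominator = 1 - 0.22 = 0.78
  sigma = 134.9088 / 0.78 = 173.0 MPa

173.0 MPa


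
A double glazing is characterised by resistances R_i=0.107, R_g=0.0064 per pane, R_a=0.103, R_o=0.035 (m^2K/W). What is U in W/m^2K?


Total thermal resistance (series):
  R_total = R_in + R_glass + R_air + R_glass + R_out
  R_total = 0.107 + 0.0064 + 0.103 + 0.0064 + 0.035 = 0.2578 m^2K/W
U-value = 1 / R_total = 1 / 0.2578 = 3.879 W/m^2K

3.879 W/m^2K


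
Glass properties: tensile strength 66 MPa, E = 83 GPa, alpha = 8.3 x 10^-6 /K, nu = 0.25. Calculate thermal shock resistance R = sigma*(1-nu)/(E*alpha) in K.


Thermal shock resistance: R = sigma * (1 - nu) / (E * alpha)
  Numerator = 66 * (1 - 0.25) = 49.5
  Denominator = 83 * 1000 * (8.3 x 10^-6) = 0.6889
  R = 49.5 / 0.6889 = 71.9 K

71.9 K


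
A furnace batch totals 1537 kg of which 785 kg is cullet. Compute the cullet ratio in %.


Cullet ratio = (cullet mass / total batch mass) * 100
  Ratio = 785 / 1537 * 100 = 51.07%

51.07%


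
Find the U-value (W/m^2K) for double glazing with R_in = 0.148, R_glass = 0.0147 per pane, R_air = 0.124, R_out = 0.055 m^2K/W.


Total thermal resistance (series):
  R_total = R_in + R_glass + R_air + R_glass + R_out
  R_total = 0.148 + 0.0147 + 0.124 + 0.0147 + 0.055 = 0.3564 m^2K/W
U-value = 1 / R_total = 1 / 0.3564 = 2.806 W/m^2K

2.806 W/m^2K


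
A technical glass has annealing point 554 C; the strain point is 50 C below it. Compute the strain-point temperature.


Strain point = annealing point - difference:
  T_strain = 554 - 50 = 504 C

504 C


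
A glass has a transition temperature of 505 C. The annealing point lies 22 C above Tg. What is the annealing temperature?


The annealing temperature is Tg plus the offset:
  T_anneal = 505 + 22 = 527 C

527 C


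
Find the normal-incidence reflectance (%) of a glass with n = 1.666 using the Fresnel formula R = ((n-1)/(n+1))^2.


Fresnel reflectance at normal incidence:
  R = ((n - 1)/(n + 1))^2
  (n - 1)/(n + 1) = (1.666 - 1)/(1.666 + 1) = 0.249812
  R = 0.249812^2 = 0.062406
  R(%) = 0.062406 * 100 = 6.241%

6.241%


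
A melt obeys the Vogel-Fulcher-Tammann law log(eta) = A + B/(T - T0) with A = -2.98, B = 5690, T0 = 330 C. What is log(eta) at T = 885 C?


VFT equation: log(eta) = A + B / (T - T0)
  T - T0 = 885 - 330 = 555
  B / (T - T0) = 5690 / 555 = 10.252
  log(eta) = -2.98 + 10.252 = 7.272

7.272


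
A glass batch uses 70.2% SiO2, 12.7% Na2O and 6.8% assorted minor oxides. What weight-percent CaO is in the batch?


Pieces sum to 100%:
  CaO = 100 - (SiO2 + Na2O + others)
  CaO = 100 - (70.2 + 12.7 + 6.8) = 10.3%

10.3%


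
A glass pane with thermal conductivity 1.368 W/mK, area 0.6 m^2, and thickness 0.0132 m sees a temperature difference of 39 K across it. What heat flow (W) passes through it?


Fourier's law: Q = k * A * dT / t
  Q = 1.368 * 0.6 * 39 / 0.0132
  Q = 32.0112 / 0.0132 = 2425.1 W

2425.1 W


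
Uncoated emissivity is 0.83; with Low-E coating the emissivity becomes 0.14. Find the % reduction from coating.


Percentage reduction = (1 - coated/uncoated) * 100
  Ratio = 0.14 / 0.83 = 0.1687
  Reduction = (1 - 0.1687) * 100 = 83.1%

83.1%


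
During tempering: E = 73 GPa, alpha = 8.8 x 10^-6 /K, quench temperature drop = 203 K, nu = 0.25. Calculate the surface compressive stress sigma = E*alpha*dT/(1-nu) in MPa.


Tempering stress: sigma = E * alpha * dT / (1 - nu)
  E (MPa) = 73 * 1000 = 73000
  Numerator = 73000 * (8.8 x 10^-6) * 203 = 130.4072
  Denominator = 1 - 0.25 = 0.75
  sigma = 130.4072 / 0.75 = 173.9 MPa

173.9 MPa


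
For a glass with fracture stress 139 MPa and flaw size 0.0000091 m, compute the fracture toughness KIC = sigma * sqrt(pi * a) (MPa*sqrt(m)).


Fracture toughness: KIC = sigma * sqrt(pi * a)
  pi * a = pi * 0.0000091 = 0.000028588
  sqrt(pi * a) = 0.005347
  KIC = 139 * 0.005347 = 0.743 MPa*sqrt(m)

0.743 MPa*sqrt(m)


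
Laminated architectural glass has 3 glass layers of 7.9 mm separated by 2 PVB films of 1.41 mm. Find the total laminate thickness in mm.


Total thickness = glass contribution + PVB contribution
  Glass: 3 * 7.9 = 23.7 mm
  PVB: 2 * 1.41 = 2.82 mm
  Total = 23.7 + 2.82 = 26.52 mm

26.52 mm


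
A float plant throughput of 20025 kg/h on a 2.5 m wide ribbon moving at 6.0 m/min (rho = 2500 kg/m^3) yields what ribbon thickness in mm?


Ribbon cross-section from mass balance:
  Volume rate = throughput / density = 20025 / 2500 = 8.01 m^3/h
  thickness = volume rate / (speed * 60 * width), i.e.
  thickness = throughput / (60 * speed * width * density) * 1000
  thickness = 20025 / (60 * 6.0 * 2.5 * 2500) * 1000 = 8.9 mm

8.9 mm


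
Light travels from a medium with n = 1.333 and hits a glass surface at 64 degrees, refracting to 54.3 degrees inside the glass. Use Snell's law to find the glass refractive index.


Apply Snell's law: n1 * sin(theta1) = n2 * sin(theta2)
  n2 = n1 * sin(theta1) / sin(theta2)
  sin(64) = 0.898794
  sin(54.3) = 0.812084
  n2 = 1.333 * 0.898794 / 0.812084 = 1.4753

1.4753


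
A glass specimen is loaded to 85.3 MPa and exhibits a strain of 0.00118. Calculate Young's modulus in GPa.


Young's modulus: E = stress / strain
  E = 85.3 MPa / 0.00118 = 72288.14 MPa
Convert to GPa: 72288.14 / 1000 = 72.29 GPa

72.29 GPa


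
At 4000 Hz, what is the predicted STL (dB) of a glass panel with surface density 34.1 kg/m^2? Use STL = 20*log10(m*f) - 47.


Mass law: STL = 20 * log10(m * f) - 47
  m * f = 34.1 * 4000 = 136400
  log10(136400) = 5.13481
  STL = 20 * 5.13481 - 47 = 102.6962 - 47 = 55.7 dB

55.7 dB


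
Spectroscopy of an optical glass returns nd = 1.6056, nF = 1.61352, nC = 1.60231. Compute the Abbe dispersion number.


Abbe number formula: Vd = (nd - 1) / (nF - nC)
  nd - 1 = 1.6056 - 1 = 0.6056
  nF - nC = 1.61352 - 1.60231 = 0.01121
  Vd = 0.6056 / 0.01121 = 54.02

54.02


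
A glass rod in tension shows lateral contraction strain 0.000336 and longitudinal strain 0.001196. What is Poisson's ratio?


Poisson's ratio: nu = lateral strain / axial strain
  nu = 0.000336 / 0.001196 = 0.2809

0.2809


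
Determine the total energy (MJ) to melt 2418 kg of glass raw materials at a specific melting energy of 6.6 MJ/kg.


Total energy = mass * specific energy
  E = 2418 * 6.6 = 15958.8 MJ

15958.8 MJ


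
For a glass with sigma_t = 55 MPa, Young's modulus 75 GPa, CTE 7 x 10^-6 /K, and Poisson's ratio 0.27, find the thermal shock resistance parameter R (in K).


Thermal shock resistance: R = sigma * (1 - nu) / (E * alpha)
  Numerator = 55 * (1 - 0.27) = 40.15
  Denominator = 75 * 1000 * (7 x 10^-6) = 0.525
  R = 40.15 / 0.525 = 76.5 K

76.5 K


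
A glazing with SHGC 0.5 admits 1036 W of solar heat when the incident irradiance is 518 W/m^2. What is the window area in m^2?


Rearrange Q = Area * SHGC * Irradiance:
  Area = Q / (SHGC * Irradiance)
  Area = 1036 / (0.5 * 518) = 4.0 m^2

4.0 m^2


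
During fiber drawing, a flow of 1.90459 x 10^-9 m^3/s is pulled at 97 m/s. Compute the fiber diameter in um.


Cross-sectional area from continuity:
  A = Q / v = 1.90459 x 10^-9 / 97 = 1.963495 x 10^-11 m^2
Diameter from circular cross-section:
  d = sqrt(4A / pi) * 10^6 (m -> um)
  d = sqrt(4 * 1.963495 x 10^-11 / pi) * 10^6 = 5.0 um

5.0 um


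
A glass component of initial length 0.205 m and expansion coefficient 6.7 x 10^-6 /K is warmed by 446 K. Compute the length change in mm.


Thermal expansion formula: dL = alpha * L0 * dT
  dL = (6.7 x 10^-6) * 0.205 * 446 = 0.00061258 m
Convert to mm: 0.00061258 * 1000 = 0.6126 mm

0.6126 mm


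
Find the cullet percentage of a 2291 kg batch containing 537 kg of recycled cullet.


Cullet ratio = (cullet mass / total batch mass) * 100
  Ratio = 537 / 2291 * 100 = 23.44%

23.44%


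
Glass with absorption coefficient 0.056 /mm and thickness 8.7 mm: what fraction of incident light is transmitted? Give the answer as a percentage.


Beer-Lambert law: T = exp(-alpha * thickness)
  exponent = -0.056 * 8.7 = -0.4872
  T = exp(-0.4872) = 0.6143
  Percentage = 0.6143 * 100 = 61.43%

61.43%


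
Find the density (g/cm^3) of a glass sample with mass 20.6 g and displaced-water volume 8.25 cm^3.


Use the definition of density:
  rho = mass / volume
  rho = 20.6 / 8.25 = 2.497 g/cm^3

2.497 g/cm^3


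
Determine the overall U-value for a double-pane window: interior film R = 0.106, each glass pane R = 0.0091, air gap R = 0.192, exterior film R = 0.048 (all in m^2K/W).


Total thermal resistance (series):
  R_total = R_in + R_glass + R_air + R_glass + R_out
  R_total = 0.106 + 0.0091 + 0.192 + 0.0091 + 0.048 = 0.3642 m^2K/W
U-value = 1 / R_total = 1 / 0.3642 = 2.746 W/m^2K

2.746 W/m^2K


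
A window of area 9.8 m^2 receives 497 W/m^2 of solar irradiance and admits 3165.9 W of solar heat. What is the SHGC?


Rearrange Q = Area * SHGC * Irradiance:
  SHGC = Q / (Area * Irradiance)
  SHGC = 3165.9 / (9.8 * 497) = 0.65

0.65


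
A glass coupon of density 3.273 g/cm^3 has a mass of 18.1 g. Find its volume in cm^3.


Rearrange rho = m / V:
  V = m / rho
  V = 18.1 / 3.273 = 5.53 cm^3

5.53 cm^3


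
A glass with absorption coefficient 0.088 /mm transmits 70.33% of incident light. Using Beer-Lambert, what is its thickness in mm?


Rearrange T = exp(-alpha * thickness):
  thickness = -ln(T) / alpha
  T = 70.33/100 = 0.7033
  ln(T) = -0.35197
  -ln(T) = 0.35197
  thickness = 0.35197 / 0.088 = 4.0 mm

4.0 mm


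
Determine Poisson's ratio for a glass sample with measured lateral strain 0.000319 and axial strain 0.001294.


Poisson's ratio: nu = lateral strain / axial strain
  nu = 0.000319 / 0.001294 = 0.2465

0.2465


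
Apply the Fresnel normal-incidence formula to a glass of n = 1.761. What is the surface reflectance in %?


Fresnel reflectance at normal incidence:
  R = ((n - 1)/(n + 1))^2
  (n - 1)/(n + 1) = (1.761 - 1)/(1.761 + 1) = 0.275625
  R = 0.275625^2 = 0.0759691
  R(%) = 0.0759691 * 100 = 7.597%

7.597%


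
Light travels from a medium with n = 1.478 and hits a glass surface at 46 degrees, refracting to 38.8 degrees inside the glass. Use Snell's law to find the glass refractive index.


Apply Snell's law: n1 * sin(theta1) = n2 * sin(theta2)
  n2 = n1 * sin(theta1) / sin(theta2)
  sin(46) = 0.71934
  sin(38.8) = 0.626604
  n2 = 1.478 * 0.71934 / 0.626604 = 1.6967

1.6967


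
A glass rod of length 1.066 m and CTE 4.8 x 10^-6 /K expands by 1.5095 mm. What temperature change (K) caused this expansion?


Rearrange dL = alpha * L0 * dT for dT:
  dT = dL / (alpha * L0)
  dL (m) = 1.5095 / 1000 = 0.0015095
  dT = 0.0015095 / ((4.8 x 10^-6) * 1.066) = 295.0 K

295.0 K


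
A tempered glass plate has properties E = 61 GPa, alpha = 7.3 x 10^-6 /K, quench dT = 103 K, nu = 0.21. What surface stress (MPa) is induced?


Tempering stress: sigma = E * alpha * dT / (1 - nu)
  E (MPa) = 61 * 1000 = 61000
  Numerator = 61000 * (7.3 x 10^-6) * 103 = 45.8659
  Denominator = 1 - 0.21 = 0.79
  sigma = 45.8659 / 0.79 = 58.1 MPa

58.1 MPa


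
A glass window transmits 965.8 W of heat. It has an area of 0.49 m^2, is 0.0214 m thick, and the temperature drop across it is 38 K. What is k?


Fourier's law rearranged: k = Q * t / (A * dT)
  Numerator = 965.8 * 0.0214 = 20.66812
  Denominator = 0.49 * 38 = 18.62
  k = 20.66812 / 18.62 = 1.11 W/mK

1.11 W/mK


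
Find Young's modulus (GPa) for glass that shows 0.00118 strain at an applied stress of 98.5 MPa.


Young's modulus: E = stress / strain
  E = 98.5 MPa / 0.00118 = 83474.58 MPa
Convert to GPa: 83474.58 / 1000 = 83.47 GPa

83.47 GPa


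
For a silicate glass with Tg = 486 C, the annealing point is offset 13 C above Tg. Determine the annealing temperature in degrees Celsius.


The annealing temperature is Tg plus the offset:
  T_anneal = 486 + 13 = 499 C

499 C


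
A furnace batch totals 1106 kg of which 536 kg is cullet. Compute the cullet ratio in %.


Cullet ratio = (cullet mass / total batch mass) * 100
  Ratio = 536 / 1106 * 100 = 48.46%

48.46%


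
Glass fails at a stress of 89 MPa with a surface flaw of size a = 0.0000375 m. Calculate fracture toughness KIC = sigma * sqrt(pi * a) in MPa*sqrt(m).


Fracture toughness: KIC = sigma * sqrt(pi * a)
  pi * a = pi * 0.0000375 = 0.00011781
  sqrt(pi * a) = 0.010854
  KIC = 89 * 0.010854 = 0.966 MPa*sqrt(m)

0.966 MPa*sqrt(m)


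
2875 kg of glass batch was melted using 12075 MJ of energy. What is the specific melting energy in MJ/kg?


Rearrange E = m * s for s:
  s = E / m
  s = 12075 / 2875 = 4.2 MJ/kg

4.2 MJ/kg


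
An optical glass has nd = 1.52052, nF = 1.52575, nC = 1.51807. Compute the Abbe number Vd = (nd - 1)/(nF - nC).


Abbe number formula: Vd = (nd - 1) / (nF - nC)
  nd - 1 = 1.52052 - 1 = 0.52052
  nF - nC = 1.52575 - 1.51807 = 0.00768
  Vd = 0.52052 / 0.00768 = 67.78

67.78


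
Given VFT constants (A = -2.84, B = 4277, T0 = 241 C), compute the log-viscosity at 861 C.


VFT equation: log(eta) = A + B / (T - T0)
  T - T0 = 861 - 241 = 620
  B / (T - T0) = 4277 / 620 = 6.898
  log(eta) = -2.84 + 6.898 = 4.058

4.058


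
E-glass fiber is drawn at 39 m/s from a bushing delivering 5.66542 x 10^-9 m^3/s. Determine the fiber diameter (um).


Cross-sectional area from continuity:
  A = Q / v = 5.66542 x 10^-9 / 39 = 1.452672 x 10^-10 m^2
Diameter from circular cross-section:
  d = sqrt(4A / pi) * 10^6 (m -> um)
  d = sqrt(4 * 1.452672 x 10^-10 / pi) * 10^6 = 13.6 um

13.6 um


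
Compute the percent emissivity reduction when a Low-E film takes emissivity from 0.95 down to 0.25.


Percentage reduction = (1 - coated/uncoated) * 100
  Ratio = 0.25 / 0.95 = 0.2632
  Reduction = (1 - 0.2632) * 100 = 73.7%

73.7%


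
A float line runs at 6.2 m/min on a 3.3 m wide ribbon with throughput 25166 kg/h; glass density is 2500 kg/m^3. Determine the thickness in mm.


Ribbon cross-section from mass balance:
  Volume rate = throughput / density = 25166 / 2500 = 10.0664 m^3/h
  thickness = volume rate / (speed * 60 * width), i.e.
  thickness = throughput / (60 * speed * width * density) * 1000
  thickness = 25166 / (60 * 6.2 * 3.3 * 2500) * 1000 = 8.2 mm

8.2 mm


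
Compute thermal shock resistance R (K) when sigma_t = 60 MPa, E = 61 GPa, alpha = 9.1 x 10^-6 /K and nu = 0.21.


Thermal shock resistance: R = sigma * (1 - nu) / (E * alpha)
  Numerator = 60 * (1 - 0.21) = 47.4
  Denominator = 61 * 1000 * (9.1 x 10^-6) = 0.5551
  R = 47.4 / 0.5551 = 85.4 K

85.4 K


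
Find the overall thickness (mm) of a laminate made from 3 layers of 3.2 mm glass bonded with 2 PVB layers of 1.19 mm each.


Total thickness = glass contribution + PVB contribution
  Glass: 3 * 3.2 = 9.6 mm
  PVB: 2 * 1.19 = 2.38 mm
  Total = 9.6 + 2.38 = 11.98 mm

11.98 mm


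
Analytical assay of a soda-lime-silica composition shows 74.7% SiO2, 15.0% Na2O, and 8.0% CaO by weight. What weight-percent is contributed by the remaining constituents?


Sum the three major oxides:
  SiO2 + Na2O + CaO = 74.7 + 15.0 + 8.0 = 97.7%
Subtract from 100%:
  Others = 100 - 97.7 = 2.3%

2.3%


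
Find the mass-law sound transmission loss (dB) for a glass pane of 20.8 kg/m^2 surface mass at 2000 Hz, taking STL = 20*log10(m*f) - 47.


Mass law: STL = 20 * log10(m * f) - 47
  m * f = 20.8 * 2000 = 41600
  log10(41600) = 4.61909
  STL = 20 * 4.61909 - 47 = 92.3818 - 47 = 45.4 dB

45.4 dB


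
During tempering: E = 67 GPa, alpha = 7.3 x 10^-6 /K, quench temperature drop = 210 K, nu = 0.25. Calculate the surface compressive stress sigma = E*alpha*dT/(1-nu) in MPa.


Tempering stress: sigma = E * alpha * dT / (1 - nu)
  E (MPa) = 67 * 1000 = 67000
  Numerator = 67000 * (7.3 x 10^-6) * 210 = 102.711
  Denominator = 1 - 0.25 = 0.75
  sigma = 102.711 / 0.75 = 136.9 MPa

136.9 MPa


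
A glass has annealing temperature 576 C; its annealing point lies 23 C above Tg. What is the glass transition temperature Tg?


Rearrange T_anneal = Tg + offset for Tg:
  Tg = T_anneal - offset = 576 - 23 = 553 C

553 C


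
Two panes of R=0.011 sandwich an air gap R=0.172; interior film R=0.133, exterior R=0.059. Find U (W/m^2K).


Total thermal resistance (series):
  R_total = R_in + R_glass + R_air + R_glass + R_out
  R_total = 0.133 + 0.011 + 0.172 + 0.011 + 0.059 = 0.386 m^2K/W
U-value = 1 / R_total = 1 / 0.386 = 2.591 W/m^2K

2.591 W/m^2K


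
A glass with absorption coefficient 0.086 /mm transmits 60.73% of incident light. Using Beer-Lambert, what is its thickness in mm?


Rearrange T = exp(-alpha * thickness):
  thickness = -ln(T) / alpha
  T = 60.73/100 = 0.6073
  ln(T) = -0.49873
  -ln(T) = 0.49873
  thickness = 0.49873 / 0.086 = 5.8 mm

5.8 mm


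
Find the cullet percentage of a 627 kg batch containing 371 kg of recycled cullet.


Cullet ratio = (cullet mass / total batch mass) * 100
  Ratio = 371 / 627 * 100 = 59.17%

59.17%


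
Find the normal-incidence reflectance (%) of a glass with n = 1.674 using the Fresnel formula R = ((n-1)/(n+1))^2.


Fresnel reflectance at normal incidence:
  R = ((n - 1)/(n + 1))^2
  (n - 1)/(n + 1) = (1.674 - 1)/(1.674 + 1) = 0.252057
  R = 0.252057^2 = 0.0635327
  R(%) = 0.0635327 * 100 = 6.353%

6.353%


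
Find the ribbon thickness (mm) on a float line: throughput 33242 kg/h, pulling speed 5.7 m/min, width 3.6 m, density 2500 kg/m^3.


Ribbon cross-section from mass balance:
  Volume rate = throughput / density = 33242 / 2500 = 13.2968 m^3/h
  thickness = volume rate / (speed * 60 * width), i.e.
  thickness = throughput / (60 * speed * width * density) * 1000
  thickness = 33242 / (60 * 5.7 * 3.6 * 2500) * 1000 = 10.8 mm

10.8 mm


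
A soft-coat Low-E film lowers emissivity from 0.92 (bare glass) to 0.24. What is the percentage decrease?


Percentage reduction = (1 - coated/uncoated) * 100
  Ratio = 0.24 / 0.92 = 0.2609
  Reduction = (1 - 0.2609) * 100 = 73.9%

73.9%


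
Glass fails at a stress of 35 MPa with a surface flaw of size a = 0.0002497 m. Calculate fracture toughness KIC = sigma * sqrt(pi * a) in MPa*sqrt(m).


Fracture toughness: KIC = sigma * sqrt(pi * a)
  pi * a = pi * 0.0002497 = 0.000784456
  sqrt(pi * a) = 0.028008
  KIC = 35 * 0.028008 = 0.98 MPa*sqrt(m)

0.98 MPa*sqrt(m)


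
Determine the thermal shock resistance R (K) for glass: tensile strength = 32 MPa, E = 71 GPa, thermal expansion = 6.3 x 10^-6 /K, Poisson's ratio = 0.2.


Thermal shock resistance: R = sigma * (1 - nu) / (E * alpha)
  Numerator = 32 * (1 - 0.2) = 25.6
  Denominator = 71 * 1000 * (6.3 x 10^-6) = 0.4473
  R = 25.6 / 0.4473 = 57.2 K

57.2 K


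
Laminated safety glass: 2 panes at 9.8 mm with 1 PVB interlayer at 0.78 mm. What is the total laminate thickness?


Total thickness = glass contribution + PVB contribution
  Glass: 2 * 9.8 = 19.6 mm
  PVB: 1 * 0.78 = 0.78 mm
  Total = 19.6 + 0.78 = 20.38 mm

20.38 mm


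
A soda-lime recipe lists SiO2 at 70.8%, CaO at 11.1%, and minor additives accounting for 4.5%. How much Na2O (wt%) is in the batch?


Pieces sum to 100%:
  Na2O = 100 - (SiO2 + CaO + others)
  Na2O = 100 - (70.8 + 11.1 + 4.5) = 13.6%

13.6%


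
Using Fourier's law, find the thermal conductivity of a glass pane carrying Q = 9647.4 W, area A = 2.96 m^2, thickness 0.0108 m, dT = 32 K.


Fourier's law rearranged: k = Q * t / (A * dT)
  Numerator = 9647.4 * 0.0108 = 104.19192
  Denominator = 2.96 * 32 = 94.72
  k = 104.19192 / 94.72 = 1.1 W/mK

1.1 W/mK


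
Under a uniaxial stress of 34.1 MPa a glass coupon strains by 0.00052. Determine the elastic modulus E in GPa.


Young's modulus: E = stress / strain
  E = 34.1 MPa / 0.00052 = 65576.92 MPa
Convert to GPa: 65576.92 / 1000 = 65.58 GPa

65.58 GPa


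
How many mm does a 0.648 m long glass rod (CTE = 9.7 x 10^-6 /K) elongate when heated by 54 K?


Thermal expansion formula: dL = alpha * L0 * dT
  dL = (9.7 x 10^-6) * 0.648 * 54 = 0.00033942 m
Convert to mm: 0.00033942 * 1000 = 0.3394 mm

0.3394 mm


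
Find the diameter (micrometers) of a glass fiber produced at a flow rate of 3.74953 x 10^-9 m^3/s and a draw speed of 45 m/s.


Cross-sectional area from continuity:
  A = Q / v = 3.74953 x 10^-9 / 45 = 8.332289 x 10^-11 m^2
Diameter from circular cross-section:
  d = sqrt(4A / pi) * 10^6 (m -> um)
  d = sqrt(4 * 8.332289 x 10^-11 / pi) * 10^6 = 10.3 um

10.3 um


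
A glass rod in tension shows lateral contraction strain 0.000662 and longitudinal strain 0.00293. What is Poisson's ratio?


Poisson's ratio: nu = lateral strain / axial strain
  nu = 0.000662 / 0.00293 = 0.2259

0.2259


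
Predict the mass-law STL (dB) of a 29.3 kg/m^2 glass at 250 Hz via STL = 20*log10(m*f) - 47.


Mass law: STL = 20 * log10(m * f) - 47
  m * f = 29.3 * 250 = 7325
  log10(7325) = 3.86481
  STL = 20 * 3.86481 - 47 = 77.2962 - 47 = 30.3 dB

30.3 dB


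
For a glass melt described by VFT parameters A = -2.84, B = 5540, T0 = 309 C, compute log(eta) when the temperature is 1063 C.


VFT equation: log(eta) = A + B / (T - T0)
  T - T0 = 1063 - 309 = 754
  B / (T - T0) = 5540 / 754 = 7.347
  log(eta) = -2.84 + 7.347 = 4.507

4.507


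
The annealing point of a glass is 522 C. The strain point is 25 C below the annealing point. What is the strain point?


Strain point = annealing point - difference:
  T_strain = 522 - 25 = 497 C

497 C


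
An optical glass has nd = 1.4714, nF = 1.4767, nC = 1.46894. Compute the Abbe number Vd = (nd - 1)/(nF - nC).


Abbe number formula: Vd = (nd - 1) / (nF - nC)
  nd - 1 = 1.4714 - 1 = 0.4714
  nF - nC = 1.4767 - 1.46894 = 0.00776
  Vd = 0.4714 / 0.00776 = 60.75

60.75


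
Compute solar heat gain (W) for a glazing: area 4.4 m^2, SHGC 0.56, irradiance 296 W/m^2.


Solar heat gain: Q = Area * SHGC * Irradiance
  Q = 4.4 * 0.56 * 296 = 729.3 W

729.3 W


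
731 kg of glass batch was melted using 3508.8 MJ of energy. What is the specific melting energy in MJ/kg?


Rearrange E = m * s for s:
  s = E / m
  s = 3508.8 / 731 = 4.8 MJ/kg

4.8 MJ/kg


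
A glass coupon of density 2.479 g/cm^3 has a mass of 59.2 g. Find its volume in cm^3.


Rearrange rho = m / V:
  V = m / rho
  V = 59.2 / 2.479 = 23.881 cm^3

23.881 cm^3


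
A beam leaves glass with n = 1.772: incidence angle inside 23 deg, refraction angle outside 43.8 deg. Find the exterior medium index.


Apply Snell's law: n1 * sin(theta1) = n2 * sin(theta2)
  n2 = n1 * sin(theta1) / sin(theta2)
  sin(23) = 0.390731
  sin(43.8) = 0.692143
  n2 = 1.772 * 0.390731 / 0.692143 = 1.0003

1.0003


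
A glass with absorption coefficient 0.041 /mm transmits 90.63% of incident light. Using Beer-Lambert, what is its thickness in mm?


Rearrange T = exp(-alpha * thickness):
  thickness = -ln(T) / alpha
  T = 90.63/100 = 0.9063
  ln(T) = -0.09838
  -ln(T) = 0.09838
  thickness = 0.09838 / 0.041 = 2.4 mm

2.4 mm


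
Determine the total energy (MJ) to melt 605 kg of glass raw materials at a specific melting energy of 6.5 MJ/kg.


Total energy = mass * specific energy
  E = 605 * 6.5 = 3932.5 MJ

3932.5 MJ


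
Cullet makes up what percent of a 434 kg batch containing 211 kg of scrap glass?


Cullet ratio = (cullet mass / total batch mass) * 100
  Ratio = 211 / 434 * 100 = 48.62%

48.62%


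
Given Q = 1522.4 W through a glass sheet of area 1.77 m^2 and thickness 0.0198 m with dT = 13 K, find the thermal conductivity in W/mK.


Fourier's law rearranged: k = Q * t / (A * dT)
  Numerator = 1522.4 * 0.0198 = 30.14352
  Denominator = 1.77 * 13 = 23.01
  k = 30.14352 / 23.01 = 1.31 W/mK

1.31 W/mK


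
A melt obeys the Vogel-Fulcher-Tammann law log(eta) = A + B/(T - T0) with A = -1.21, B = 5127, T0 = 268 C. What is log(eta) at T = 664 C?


VFT equation: log(eta) = A + B / (T - T0)
  T - T0 = 664 - 268 = 396
  B / (T - T0) = 5127 / 396 = 12.947
  log(eta) = -1.21 + 12.947 = 11.737

11.737


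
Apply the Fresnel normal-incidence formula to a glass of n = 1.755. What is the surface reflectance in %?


Fresnel reflectance at normal incidence:
  R = ((n - 1)/(n + 1))^2
  (n - 1)/(n + 1) = (1.755 - 1)/(1.755 + 1) = 0.274047
  R = 0.274047^2 = 0.0751018
  R(%) = 0.0751018 * 100 = 7.51%

7.51%


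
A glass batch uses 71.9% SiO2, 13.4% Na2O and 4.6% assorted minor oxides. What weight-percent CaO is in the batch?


Pieces sum to 100%:
  CaO = 100 - (SiO2 + Na2O + others)
  CaO = 100 - (71.9 + 13.4 + 4.6) = 10.1%

10.1%


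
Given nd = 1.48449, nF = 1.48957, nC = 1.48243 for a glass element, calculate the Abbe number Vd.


Abbe number formula: Vd = (nd - 1) / (nF - nC)
  nd - 1 = 1.48449 - 1 = 0.48449
  nF - nC = 1.48957 - 1.48243 = 0.00714
  Vd = 0.48449 / 0.00714 = 67.86

67.86


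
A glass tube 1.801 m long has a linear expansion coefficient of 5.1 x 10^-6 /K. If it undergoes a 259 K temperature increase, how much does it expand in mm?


Thermal expansion formula: dL = alpha * L0 * dT
  dL = (5.1 x 10^-6) * 1.801 * 259 = 0.00237894 m
Convert to mm: 0.00237894 * 1000 = 2.3789 mm

2.3789 mm


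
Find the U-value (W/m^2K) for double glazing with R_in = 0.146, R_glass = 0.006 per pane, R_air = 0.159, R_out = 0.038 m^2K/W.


Total thermal resistance (series):
  R_total = R_in + R_glass + R_air + R_glass + R_out
  R_total = 0.146 + 0.006 + 0.159 + 0.006 + 0.038 = 0.355 m^2K/W
U-value = 1 / R_total = 1 / 0.355 = 2.817 W/m^2K

2.817 W/m^2K


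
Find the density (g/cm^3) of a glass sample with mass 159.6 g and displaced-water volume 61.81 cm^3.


Use the definition of density:
  rho = mass / volume
  rho = 159.6 / 61.81 = 2.582 g/cm^3

2.582 g/cm^3


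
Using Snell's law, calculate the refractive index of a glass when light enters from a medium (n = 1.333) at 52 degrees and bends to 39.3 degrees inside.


Apply Snell's law: n1 * sin(theta1) = n2 * sin(theta2)
  n2 = n1 * sin(theta1) / sin(theta2)
  sin(52) = 0.788011
  sin(39.3) = 0.633381
  n2 = 1.333 * 0.788011 / 0.633381 = 1.6584

1.6584


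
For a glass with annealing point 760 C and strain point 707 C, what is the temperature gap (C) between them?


Gap = T_anneal - T_strain:
  gap = 760 - 707 = 53 C

53 C


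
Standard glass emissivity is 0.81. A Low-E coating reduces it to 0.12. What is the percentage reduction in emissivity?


Percentage reduction = (1 - coated/uncoated) * 100
  Ratio = 0.12 / 0.81 = 0.1481
  Reduction = (1 - 0.1481) * 100 = 85.2%

85.2%
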